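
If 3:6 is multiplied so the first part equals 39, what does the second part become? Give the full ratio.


Original ratio: 3:6
First term target: 39
Scale factor = 39 / 3 = 13
Multiply second term: 6 * 13 = 78
Equivalent ratio = 39:78

39:78


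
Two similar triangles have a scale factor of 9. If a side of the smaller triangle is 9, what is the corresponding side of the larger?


Similar triangles have proportional sides
Scale factor = 9
Smaller side = 9
Corresponding larger side = 9 * 9
= 81

81


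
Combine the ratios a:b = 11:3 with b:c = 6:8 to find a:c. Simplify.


Given a:b = 11:3 and b:c = 6:8
Make b consistent. Multiply first ratio by 6: a:b = 66:18
Multiply second ratio by 3: b:c = 18:24
Now b = 18 in both, so a:b:c = 66:18:24
Therefore a:c = 66:24
Simplify by GCD: a:c = 11:4

11:4


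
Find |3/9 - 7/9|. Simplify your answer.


Simplify: 3/9 = 1/3 and 7/9 = 7/9
Find common denominator: LCD = 9
Convert: 3/9 and 7/9
Difference = |3 - 7|/9 = 4/9
Simplified = 4/9

4/9


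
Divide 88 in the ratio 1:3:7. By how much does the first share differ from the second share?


Total parts = 1 + 3 + 7 = 11
Value per part = 88 / 11 = 8
Shares: 1*8=8, 3*8=24, 7*8=56
First share = 8, second share = 24
Difference = |8 - 24| = 16

16


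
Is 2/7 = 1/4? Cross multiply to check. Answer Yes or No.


Cross multiply to check 2/7 = 1/4
Left cross product: 2 * 4 = 8
Right cross product: 7 * 1 = 7
8 != 7
Not equal, so proportions differ => No

No


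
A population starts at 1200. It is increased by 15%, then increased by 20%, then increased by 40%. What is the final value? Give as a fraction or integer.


Start: 1200
Step 1: increase by 15% => multiply by 115/100
  1200 * 115/100 = 1380
Step 2: increase by 20% => multiply by 120/100
  1380 * 120/100 = 1656
Step 3: increase by 40% => multiply by 140/100
  1656 * 140/100 = 11592/5
Final value = 11592/5

11592/5


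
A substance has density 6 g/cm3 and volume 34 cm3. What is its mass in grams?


Using mass = density * volume
Density = 6 g/cm3
Volume = 34 cm3
Mass = 6 * 34
= 204 g

204


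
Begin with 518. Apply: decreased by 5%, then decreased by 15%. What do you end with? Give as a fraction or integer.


Start: 518
Step 1: decrease by 5% => multiply by 95/100
  518 * 95/100 = 4921/10
Step 2: decrease by 15% => multiply by 85/100
  4921/10 * 85/100 = 83657/200
Final value = 83657/200

83657/200


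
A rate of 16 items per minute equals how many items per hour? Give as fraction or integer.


Converting from per minute to per hour
Rate = 16 items per minute
Multiply by 60: 16 * 60
= 960 items per hour

960


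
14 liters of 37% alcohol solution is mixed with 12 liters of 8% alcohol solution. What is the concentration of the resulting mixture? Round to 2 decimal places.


Solute in mixture 1 = 37% of 14 L = 14*37/100 = 259/50 L
Solute in mixture 2 = 8% of 12 L = 12*8/100 = 24/25 L
Total solute = 259/50 + 24/25 = 307/50 L
Total volume = 14 + 12 = 26 L
Final concentration = 307/50/26 * 100 = 23.62%

23.62


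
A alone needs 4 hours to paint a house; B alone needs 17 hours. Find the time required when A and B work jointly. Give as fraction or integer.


Rate of A = 1/4 job per hour
Rate of B = 1/17 job per hour
Combined rate = 1/4 + 1/17
Find common denominator: (17 + 4)/(4*17) = 21/68
Combined rate = 21/68 job per hour
Time together = 1 / (21/68) = 68/21 hours

68/21


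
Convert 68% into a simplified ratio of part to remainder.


Part = 68%, Remainder = 32%
Ratio = 68:32
GCD(68, 32) = 4
Simplify: 17:8 = 17:8

17:8


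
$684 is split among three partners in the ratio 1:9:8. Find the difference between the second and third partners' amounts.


Total parts = 1 + 9 + 8 = 18
Value per part = 684 / 18 = 38
Shares: 1*38=38, 9*38=342, 8*38=304
Second share = 342, third share = 304
Difference = |342 - 304| = 38

38


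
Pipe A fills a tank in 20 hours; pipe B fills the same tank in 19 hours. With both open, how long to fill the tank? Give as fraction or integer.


Rate of A = 1/20 job per hour
Rate of B = 1/19 job per hour
Combined rate = 1/20 + 1/19
Find common denominator: (19 + 20)/(20*19) = 39/380
Combined rate = 39/380 job per hour
Time together = 1 / (39/380) = 380/39 hours

380/39


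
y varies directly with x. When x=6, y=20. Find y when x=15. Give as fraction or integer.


Direct proportion: y = kx
Find k: k = 20/6 = 10/3
Compute y at x=15: y = 10/3 * 15
y = 50

50


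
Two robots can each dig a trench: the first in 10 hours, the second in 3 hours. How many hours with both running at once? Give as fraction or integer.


Rate of A = 1/10 job per hour
Rate of B = 1/3 job per hour
Combined rate = 1/10 + 1/3
Find common denominator: (3 + 10)/(10*3) = 13/30
Combined rate = 13/30 job per hour
Time together = 1 / (13/30) = 30/13 hours

30/13


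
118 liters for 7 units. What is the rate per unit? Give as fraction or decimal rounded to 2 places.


Total liters = 118
Number of units = 7
Unit rate = 118 / 7
= 16.86 liters per unit

16.86


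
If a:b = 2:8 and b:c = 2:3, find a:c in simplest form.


Given a:b = 2:8 and b:c = 2:3
Make b consistent. Multiply first ratio by 2: a:b = 4:16
Multiply second ratio by 8: b:c = 16:24
Now b = 16 in both, so a:b:c = 4:16:24
Therefore a:c = 4:24
Simplify by GCD: a:c = 1:6

1:6


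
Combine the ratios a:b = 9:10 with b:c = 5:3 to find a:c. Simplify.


Given a:b = 9:10 and b:c = 5:3
Make b consistent. Multiply first ratio by 5: a:b = 45:50
Multiply second ratio by 10: b:c = 50:30
Now b = 50 in both, so a:b:c = 45:50:30
Therefore a:c = 45:30
Simplify by GCD: a:c = 3:2

3:2


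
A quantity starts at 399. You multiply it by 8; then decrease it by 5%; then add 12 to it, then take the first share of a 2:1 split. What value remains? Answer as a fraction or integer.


Start with 399.
Step 1: Multiply by 8: 399 * 8 = 3192
Step 2: Decrease by 5%: 3192 * 95/100 = 15162/5
Step 3: Add 12: 15162/5+12=15222/5; split 2:1 first = 15222/5*2/3 = 10148/5
Final result = 10148/5

10148/5


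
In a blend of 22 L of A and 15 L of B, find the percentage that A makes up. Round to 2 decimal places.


Volume of A = 22 L
Volume of B = 15 L
Total volume = 22 + 15 = 37 L
Percentage of A = (22/37) * 100
= 59.46%

59.46


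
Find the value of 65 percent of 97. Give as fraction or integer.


Compute 65% of 97
Convert percentage: 65% = 65/100
Multiply: 97 * 65/100
= 6305/100
= 1261/20

1261/20


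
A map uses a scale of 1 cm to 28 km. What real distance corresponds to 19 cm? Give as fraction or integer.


Map scale: 1 cm = 28 km
Measured distance on map = 19 cm
Set up proportion: 19 * 28 / 1
= 532 / 1
= 532 km

532


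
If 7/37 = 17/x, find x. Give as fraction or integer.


Setting up: 7/37 = 17/x
Cross multiply: 7 * x = 37 * 17
7x = 629
x = 629/7
x = 629/7

629/7


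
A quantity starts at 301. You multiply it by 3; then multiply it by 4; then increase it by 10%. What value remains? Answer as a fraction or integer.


Start with 301.
Step 1: Multiply by 3: 301 * 3 = 903
Step 2: Multiply by 4: 903 * 4 = 3612
Step 3: Increase by 10%: 3612 * 110/100 = 19866/5
Final result = 19866/5

19866/5


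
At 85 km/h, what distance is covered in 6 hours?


Using distance = speed * time
Speed = 85 km/h
Time = 6 hours
Distance = 85 * 6
= 510 km

510


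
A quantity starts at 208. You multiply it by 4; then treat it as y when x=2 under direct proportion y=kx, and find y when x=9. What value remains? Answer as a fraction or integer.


Start with 208.
Step 1: Multiply by 4: 208 * 4 = 832
Step 2: Direct prop: k = (832)/2; new y = k*9 = 832*9/2 = 3744
Final result = 3744

3744


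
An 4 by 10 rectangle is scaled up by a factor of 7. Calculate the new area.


Original dimensions: 4 x 10
Enlargement factor = 7
New width = 4 * 7 = 28
New height = 10 * 7 = 70
New area = 28 * 70 = 1960

1960


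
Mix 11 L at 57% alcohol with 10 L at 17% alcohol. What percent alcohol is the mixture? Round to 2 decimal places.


Solute in mixture 1 = 57% of 11 L = 11*57/100 = 627/100 L
Solute in mixture 2 = 17% of 10 L = 10*17/100 = 17/10 L
Total solute = 627/100 + 17/10 = 797/100 L
Total volume = 11 + 10 = 21 L
Final concentration = 797/100/21 * 100 = 37.95%

37.95


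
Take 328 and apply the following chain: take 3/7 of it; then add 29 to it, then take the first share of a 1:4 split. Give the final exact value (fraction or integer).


Start with 328.
Step 1: Take 3/7: 328 * 3/7 = 984/7
Step 2: Add 29: 984/7+29=1187/7; split 1:4 first = 1187/7*1/5 = 1187/35
Final result = 1187/35

1187/35


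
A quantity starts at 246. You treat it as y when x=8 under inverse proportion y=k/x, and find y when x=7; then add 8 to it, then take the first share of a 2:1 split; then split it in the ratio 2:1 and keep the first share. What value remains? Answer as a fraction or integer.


Start with 246.
Step 1: Inverse prop: k = (246)*8; new y = k/7 = 246*8/7 = 1968/7
Step 2: Add 8: 1968/7+8=2024/7; split 2:1 first = 2024/7*2/3 = 4048/21
Step 3: Split 2:1, first share = 4048/21 * 2/3 = 8096/63
Final result = 8096/63

8096/63


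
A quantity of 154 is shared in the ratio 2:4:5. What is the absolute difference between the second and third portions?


Total parts = 2 + 4 + 5 = 11
Value per part = 154 / 11 = 14
Shares: 2*14=28, 4*14=56, 5*14=70
Second share = 56, third share = 70
Difference = |56 - 70| = 14

14


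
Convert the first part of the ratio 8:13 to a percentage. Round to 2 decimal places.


Total parts = 8 + 13 = 21
First part fraction = 8/21
Percentage = (8/21) * 100
= 0.380952 * 100
= 38.10%

38.10


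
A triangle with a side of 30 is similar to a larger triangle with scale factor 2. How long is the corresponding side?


Similar triangles have proportional sides
Scale factor = 2
Smaller side = 30
Corresponding larger side = 30 * 2
= 60

60


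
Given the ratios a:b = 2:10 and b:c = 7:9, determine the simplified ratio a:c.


Given a:b = 2:10 and b:c = 7:9
Make b consistent. Multiply first ratio by 7: a:b = 14:70
Multiply second ratio by 10: b:c = 70:90
Now b = 70 in both, so a:b:c = 14:70:90
Therefore a:c = 14:90
Simplify by GCD: a:c = 7:45

7:45


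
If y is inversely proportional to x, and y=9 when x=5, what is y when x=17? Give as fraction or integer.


Inverse proportion: y = k/x
Find k: k = 5 * 9 = 45
Compute y at x=17: y = 45/17
y = 45/17

45/17


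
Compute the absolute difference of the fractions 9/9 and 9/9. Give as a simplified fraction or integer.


Simplify: 9/9 = 1 and 9/9 = 1
Find common denominator: LCD = 1
Convert: 1/1 and 1/1
Difference = |1 - 1|/1 = 0/1
Simplified = 0

0


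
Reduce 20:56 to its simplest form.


Find GCD(20, 56)
GCD = 4
Divide both by 4: 20/4 = 5, 56/4 = 14
Simplified ratio = 5:14

5:14


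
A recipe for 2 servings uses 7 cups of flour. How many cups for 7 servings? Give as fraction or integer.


Original: 7 cups for 2 servings
Target servings = 7
Scaling factor = 7/2
New amount = 7 * 7/2
= 49/2
= 49/2 cups

49/2


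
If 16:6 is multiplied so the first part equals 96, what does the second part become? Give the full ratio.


Original ratio: 16:6
First term target: 96
Scale factor = 96 / 16 = 6
Multiply second term: 6 * 6 = 36
Equivalent ratio = 96:36

96:36


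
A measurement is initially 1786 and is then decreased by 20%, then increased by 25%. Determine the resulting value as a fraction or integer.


Start: 1786
Step 1: decrease by 20% => multiply by 80/100
  1786 * 80/100 = 7144/5
Step 2: increase by 25% => multiply by 125/100
  7144/5 * 125/100 = 1786
Final value = 1786

1786


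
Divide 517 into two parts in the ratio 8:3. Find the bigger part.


Total parts = 8 + 3 = 11
Value per part = 517 / 11 = 47
First share = 8 * 47 = 376
Second share = 3 * 47 = 141
Larger share = 376

376


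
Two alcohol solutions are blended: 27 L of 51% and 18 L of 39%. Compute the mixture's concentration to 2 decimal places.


Solute in mixture 1 = 51% of 27 L = 27*51/100 = 1377/100 L
Solute in mixture 2 = 39% of 18 L = 18*39/100 = 351/50 L
Total solute = 1377/100 + 351/50 = 2079/100 L
Total volume = 27 + 18 = 45 L
Final concentration = 2079/100/45 * 100 = 46.20%

46.20


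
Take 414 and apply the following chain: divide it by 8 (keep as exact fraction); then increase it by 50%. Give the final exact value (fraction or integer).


Start with 414.
Step 1: Divide by 8: 414 / 8 = 207/4
Step 2: Increase by 50%: 207/4 * 150/100 = 621/8
Final result = 621/8

621/8


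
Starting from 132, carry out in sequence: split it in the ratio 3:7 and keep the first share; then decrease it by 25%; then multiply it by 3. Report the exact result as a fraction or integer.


Start with 132.
Step 1: Split 3:7, first share = 132 * 3/10 = 198/5
Step 2: Decrease by 25%: 198/5 * 75/100 = 297/10
Step 3: Multiply by 3: 297/10 * 3 = 891/10
Final result = 891/10

891/10


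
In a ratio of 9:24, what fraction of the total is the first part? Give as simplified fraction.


Total parts = 9 + 24 = 33
First part fraction = 9/33
Simplify: 9/33 = 3/11

3/11


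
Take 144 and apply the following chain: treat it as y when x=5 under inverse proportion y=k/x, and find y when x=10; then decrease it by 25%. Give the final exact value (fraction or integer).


Start with 144.
Step 1: Inverse prop: k = (144)*5; new y = k/10 = 144*5/10 = 72
Step 2: Decrease by 25%: 72 * 75/100 = 54
Final result = 54

54


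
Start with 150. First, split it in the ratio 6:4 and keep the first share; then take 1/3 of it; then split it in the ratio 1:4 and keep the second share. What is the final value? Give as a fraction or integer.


Start with 150.
Step 1: Split 6:4, first share = 150 * 6/10 = 90
Step 2: Take 1/3: 90 * 1/3 = 30
Step 3: Split 1:4, second share = 30 * 4/5 = 24
Final result = 24

24


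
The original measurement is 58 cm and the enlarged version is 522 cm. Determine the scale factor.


Original length = 58 cm
Scaled length = 522 cm
Scale factor = 522 / 58
= 9

9


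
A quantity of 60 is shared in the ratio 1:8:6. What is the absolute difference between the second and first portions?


Total parts = 1 + 8 + 6 = 15
Value per part = 60 / 15 = 4
Shares: 1*4=4, 8*4=32, 6*4=24
Second share = 32, first share = 4
Difference = |32 - 4| = 28

28


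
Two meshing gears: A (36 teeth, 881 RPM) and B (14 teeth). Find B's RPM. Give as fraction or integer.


Gear ratio: teeth_A * RPM_A = teeth_B * RPM_B
36 * 881 = 14 * RPM_B
31716 = 14 * RPM_B
RPM_B = 31716 / 14
RPM_B = 15858/7

15858/7


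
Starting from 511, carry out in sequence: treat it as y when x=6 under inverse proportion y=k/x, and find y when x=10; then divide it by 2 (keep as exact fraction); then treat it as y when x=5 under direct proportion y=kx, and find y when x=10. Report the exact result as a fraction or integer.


Start with 511.
Step 1: Inverse prop: k = (511)*6; new y = k/10 = 511*6/10 = 1533/5
Step 2: Divide by 2: 1533/5 / 2 = 1533/10
Step 3: Direct prop: k = (1533/10)/5; new y = k*10 = 1533/10*10/5 = 1533/5
Final result = 1533/5

1533/5


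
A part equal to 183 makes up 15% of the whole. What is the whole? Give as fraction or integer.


Given: 183 is 15% of the whole
Set up: 183 = 15/100 * whole
whole = 183 * 100 / 15
whole = 18300 / 15
whole = 1220

1220


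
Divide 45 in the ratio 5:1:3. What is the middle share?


Ratio = 5:1:3
Total parts = 5 + 1 + 3 = 9
Value per part = 45 / 9 = 5
First share = 5 * 5 = 25
Middle share = 1 * 5 = 5
Third share = 3 * 5 = 15

5


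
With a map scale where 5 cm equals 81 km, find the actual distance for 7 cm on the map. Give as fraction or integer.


Map scale: 5 cm = 81 km
Measured distance on map = 7 cm
Set up proportion: 7 * 81 / 5
= 567 / 5
= 567/5 km

567/5


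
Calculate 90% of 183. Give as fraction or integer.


Compute 90% of 183
Convert percentage: 90% = 90/100
Multiply: 183 * 90/100
= 16470/100
= 1647/10

1647/10


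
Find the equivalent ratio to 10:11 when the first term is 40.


Original ratio: 10:11
First term target: 40
Scale factor = 40 / 10 = 4
Multiply second term: 11 * 4 = 44
Equivalent ratio = 40:44

40:44


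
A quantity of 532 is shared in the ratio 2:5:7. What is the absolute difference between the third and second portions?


Total parts = 2 + 5 + 7 = 14
Value per part = 532 / 14 = 38
Shares: 2*38=76, 5*38=190, 7*38=266
Third share = 266, second share = 190
Difference = |266 - 190| = 76

76


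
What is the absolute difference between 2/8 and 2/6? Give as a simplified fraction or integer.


Simplify: 2/8 = 1/4 and 2/6 = 1/3
Find common denominator: LCD = 12
Convert: 3/12 and 4/12
Difference = |3 - 4|/12 = 1/12
Simplified = 1/12

1/12


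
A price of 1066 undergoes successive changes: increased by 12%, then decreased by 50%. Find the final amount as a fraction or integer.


Start: 1066
Step 1: increase by 12% => multiply by 112/100
  1066 * 112/100 = 29848/25
Step 2: decrease by 50% => multiply by 50/100
  29848/25 * 50/100 = 14924/25
Final value = 14924/25

14924/25


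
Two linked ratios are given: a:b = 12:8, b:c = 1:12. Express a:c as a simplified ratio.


Given a:b = 12:8 and b:c = 1:12
Make b consistent. Multiply first ratio by 1: a:b = 12:8
Multiply second ratio by 8: b:c = 8:96
Now b = 8 in both, so a:b:c = 12:8:96
Therefore a:c = 12:96
Simplify by GCD: a:c = 1:8

1:8


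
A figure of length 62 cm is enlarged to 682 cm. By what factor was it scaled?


Original length = 62 cm
Scaled length = 682 cm
Scale factor = 682 / 62
= 11

11


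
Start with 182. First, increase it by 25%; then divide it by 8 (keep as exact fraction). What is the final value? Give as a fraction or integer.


Start with 182.
Step 1: Increase by 25%: 182 * 125/100 = 455/2
Step 2: Divide by 8: 455/2 / 8 = 455/16
Final result = 455/16

455/16


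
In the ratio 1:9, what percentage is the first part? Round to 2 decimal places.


Total parts = 1 + 9 = 10
First part fraction = 1/10
Percentage = (1/10) * 100
= 0.1 * 100
= 10.00%

10.00


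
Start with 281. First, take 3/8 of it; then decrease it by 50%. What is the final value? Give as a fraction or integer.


Start with 281.
Step 1: Take 3/8: 281 * 3/8 = 843/8
Step 2: Decrease by 50%: 843/8 * 50/100 = 843/16
Final result = 843/16

843/16


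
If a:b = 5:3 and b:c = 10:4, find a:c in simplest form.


Given a:b = 5:3 and b:c = 10:4
Make b consistent. Multiply first ratio by 10: a:b = 50:30
Multiply second ratio by 3: b:c = 30:12
Now b = 30 in both, so a:b:c = 50:30:12
Therefore a:c = 50:12
Simplify by GCD: a:c = 25:6

25:6


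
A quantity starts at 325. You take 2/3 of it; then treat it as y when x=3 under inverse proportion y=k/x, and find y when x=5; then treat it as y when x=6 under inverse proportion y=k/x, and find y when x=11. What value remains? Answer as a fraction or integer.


Start with 325.
Step 1: Take 2/3: 325 * 2/3 = 650/3
Step 2: Inverse prop: k = (650/3)*3; new y = k/5 = 650/3*3/5 = 130
Step 3: Inverse prop: k = (130)*6; new y = k/11 = 130*6/11 = 780/11
Final result = 780/11

780/11


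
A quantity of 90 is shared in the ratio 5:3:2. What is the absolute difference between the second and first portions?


Total parts = 5 + 3 + 2 = 10
Value per part = 90 / 10 = 9
Shares: 5*9=45, 3*9=27, 2*9=18
Second share = 27, first share = 45
Difference = |27 - 45| = 18

18


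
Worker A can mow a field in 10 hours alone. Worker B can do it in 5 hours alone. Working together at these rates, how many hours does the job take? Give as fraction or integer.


Rate of A = 1/10 job per hour
Rate of B = 1/5 job per hour
Combined rate = 1/10 + 1/5
Find common denominator: (5 + 10)/(10*5) = 15/50
Combined rate = 3/10 job per hour
Time together = 1 / (3/10) = 10/3 hours

10/3


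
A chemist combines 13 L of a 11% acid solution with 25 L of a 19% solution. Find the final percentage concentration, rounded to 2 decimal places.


Solute in mixture 1 = 11% of 13 L = 13*11/100 = 143/100 L
Solute in mixture 2 = 19% of 25 L = 25*19/100 = 19/4 L
Total solute = 143/100 + 19/4 = 309/50 L
Total volume = 13 + 25 = 38 L
Final concentration = 309/50/38 * 100 = 16.26%

16.26


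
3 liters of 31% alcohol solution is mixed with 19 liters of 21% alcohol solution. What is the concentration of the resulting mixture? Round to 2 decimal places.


Solute in mixture 1 = 31% of 3 L = 3*31/100 = 93/100 L
Solute in mixture 2 = 21% of 19 L = 19*21/100 = 399/100 L
Total solute = 93/100 + 399/100 = 123/25 L
Total volume = 3 + 19 = 22 L
Final concentration = 123/25/22 * 100 = 22.36%

22.36


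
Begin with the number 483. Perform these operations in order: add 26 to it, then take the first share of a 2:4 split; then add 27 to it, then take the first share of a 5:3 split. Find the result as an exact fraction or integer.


Start with 483.
Step 1: Add 26: 483+26=509; split 2:4 first = 509*2/6 = 509/3
Step 2: Add 27: 509/3+27=590/3; split 5:3 first = 590/3*5/8 = 1475/12
Final result = 1475/12

1475/12


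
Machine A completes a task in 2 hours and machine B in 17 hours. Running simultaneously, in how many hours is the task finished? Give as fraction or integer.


Rate of A = 1/2 job per hour
Rate of B = 1/17 job per hour
Combined rate = 1/2 + 1/17
Find common denominator: (17 + 2)/(2*17) = 19/34
Combined rate = 19/34 job per hour
Time together = 1 / (19/34) = 34/19 hours

34/19


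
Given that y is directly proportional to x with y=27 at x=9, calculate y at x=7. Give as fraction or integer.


Direct proportion: y = kx
Find k: k = 27/9 = 3
Compute y at x=7: y = 3 * 7
y = 21

21


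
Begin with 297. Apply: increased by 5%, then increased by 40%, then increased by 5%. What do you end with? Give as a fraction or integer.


Start: 297
Step 1: increase by 5% => multiply by 105/100
  297 * 105/100 = 6237/20
Step 2: increase by 40% => multiply by 140/100
  6237/20 * 140/100 = 43659/100
Step 3: increase by 5% => multiply by 105/100
  43659/100 * 105/100 = 916839/2000
Final value = 916839/2000

916839/2000


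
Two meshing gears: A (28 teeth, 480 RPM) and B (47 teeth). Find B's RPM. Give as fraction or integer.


Gear ratio: teeth_A * RPM_A = teeth_B * RPM_B
28 * 480 = 47 * RPM_B
13440 = 47 * RPM_B
RPM_B = 13440 / 47
RPM_B = 13440/47

13440/47


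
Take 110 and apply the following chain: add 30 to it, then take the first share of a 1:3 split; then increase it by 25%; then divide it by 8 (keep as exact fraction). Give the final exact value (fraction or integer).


Start with 110.
Step 1: Add 30: 110+30=140; split 1:3 first = 140*1/4 = 35
Step 2: Increase by 25%: 35 * 125/100 = 175/4
Step 3: Divide by 8: 175/4 / 8 = 175/32
Final result = 175/32

175/32


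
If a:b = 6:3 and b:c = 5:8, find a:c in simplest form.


Given a:b = 6:3 and b:c = 5:8
Make b consistent. Multiply first ratio by 5: a:b = 30:15
Multiply second ratio by 3: b:c = 15:24
Now b = 15 in both, so a:b:c = 30:15:24
Therefore a:c = 30:24
Simplify by GCD: a:c = 5:4

5:4


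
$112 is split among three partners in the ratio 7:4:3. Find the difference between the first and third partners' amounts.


Total parts = 7 + 4 + 3 = 14
Value per part = 112 / 14 = 8
Shares: 7*8=56, 4*8=32, 3*8=24
First share = 56, third share = 24
Difference = |56 - 24| = 32

32


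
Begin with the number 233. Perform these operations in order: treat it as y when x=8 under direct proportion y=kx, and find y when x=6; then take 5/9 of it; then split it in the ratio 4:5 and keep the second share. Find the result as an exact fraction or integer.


Start with 233.
Step 1: Direct prop: k = (233)/8; new y = k*6 = 233*6/8 = 699/4
Step 2: Take 5/9: 699/4 * 5/9 = 1165/12
Step 3: Split 4:5, second share = 1165/12 * 5/9 = 5825/108
Final result = 5825/108

5825/108


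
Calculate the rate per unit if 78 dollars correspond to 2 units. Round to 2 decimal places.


Total dollars = 78
Number of units = 2
Unit rate = 78 / 2
= 39 dollars per unit

39


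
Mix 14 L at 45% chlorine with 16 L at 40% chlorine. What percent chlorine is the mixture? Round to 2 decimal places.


Solute in mixture 1 = 45% of 14 L = 14*45/100 = 63/10 L
Solute in mixture 2 = 40% of 16 L = 16*40/100 = 32/5 L
Total solute = 63/10 + 32/5 = 127/10 L
Total volume = 14 + 16 = 30 L
Final concentration = 127/10/30 * 100 = 42.33%

42.33


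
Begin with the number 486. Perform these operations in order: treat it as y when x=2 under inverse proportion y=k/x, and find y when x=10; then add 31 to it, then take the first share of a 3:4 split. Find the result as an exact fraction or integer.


Start with 486.
Step 1: Inverse prop: k = (486)*2; new y = k/10 = 486*2/10 = 486/5
Step 2: Add 31: 486/5+31=641/5; split 3:4 first = 641/5*3/7 = 1923/35
Final result = 1923/35

1923/35


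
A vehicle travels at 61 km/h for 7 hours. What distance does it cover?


Using distance = speed * time
Speed = 61 km/h
Time = 7 hours
Distance = 61 * 7
= 427 km

427


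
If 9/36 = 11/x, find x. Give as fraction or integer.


Setting up: 9/36 = 11/x
Cross multiply: 9 * x = 36 * 11
9x = 396
x = 396/9
x = 44

44


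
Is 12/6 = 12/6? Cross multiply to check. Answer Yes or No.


Cross multiply to check 12/6 = 12/6
Left cross product: 12 * 6 = 72
Right cross product: 6 * 12 = 72
72 = 72
Equal, so proportions match => Yes

Yes


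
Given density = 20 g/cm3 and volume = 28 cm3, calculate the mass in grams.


Using mass = density * volume
Density = 20 g/cm3
Volume = 28 cm3
Mass = 20 * 28
= 560 g

560


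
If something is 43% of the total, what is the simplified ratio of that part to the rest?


Part = 43%, Remainder = 57%
Ratio = 43:57
GCD(43, 57) = 1
Simplify: 43:57 = 43:57

43:57


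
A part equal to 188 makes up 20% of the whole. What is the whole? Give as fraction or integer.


Given: 188 is 20% of the whole
Set up: 188 = 20/100 * whole
whole = 188 * 100 / 20
whole = 18800 / 20
whole = 940

940


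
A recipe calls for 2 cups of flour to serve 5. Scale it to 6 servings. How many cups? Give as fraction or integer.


Original: 2 cups for 5 servings
Target servings = 6
Scaling factor = 6/5
New amount = 2 * 6/5
= 12/5
= 12/5 cups

12/5


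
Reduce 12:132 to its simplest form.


Find GCD(12, 132)
GCD = 12
Divide both by 12: 12/12 = 1, 132/12 = 11
Simplified ratio = 1:11

1:11


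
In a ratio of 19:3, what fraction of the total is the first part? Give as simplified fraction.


Total parts = 19 + 3 = 22
First part fraction = 19/22
Simplify: 19/22 = 19/22

19/22


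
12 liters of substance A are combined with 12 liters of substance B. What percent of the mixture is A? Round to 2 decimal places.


Volume of A = 12 L
Volume of B = 12 L
Total volume = 12 + 12 = 24 L
Percentage of A = (12/24) * 100
= 50.00%

50.00


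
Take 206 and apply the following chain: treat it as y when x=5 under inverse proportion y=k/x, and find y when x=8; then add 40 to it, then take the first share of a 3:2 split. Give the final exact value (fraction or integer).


Start with 206.
Step 1: Inverse prop: k = (206)*5; new y = k/8 = 206*5/8 = 515/4
Step 2: Add 40: 515/4+40=675/4; split 3:2 first = 675/4*3/5 = 405/4
Final result = 405/4

405/4


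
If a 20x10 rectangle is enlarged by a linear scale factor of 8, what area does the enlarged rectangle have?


Original dimensions: 20 x 10
Enlargement factor = 8
New width = 20 * 8 = 160
New height = 10 * 8 = 80
New area = 160 * 80 = 12800

12800


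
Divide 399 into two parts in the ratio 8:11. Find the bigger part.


Total parts = 8 + 11 = 19
Value per part = 399 / 19 = 21
First share = 8 * 21 = 168
Second share = 11 * 21 = 231
Larger share = 231

231


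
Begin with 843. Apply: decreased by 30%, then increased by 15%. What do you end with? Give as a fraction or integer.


Start: 843
Step 1: decrease by 30% => multiply by 70/100
  843 * 70/100 = 5901/10
Step 2: increase by 15% => multiply by 115/100
  5901/10 * 115/100 = 135723/200
Final value = 135723/200

135723/200


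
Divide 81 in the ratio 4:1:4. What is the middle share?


Ratio = 4:1:4
Total parts = 4 + 1 + 4 = 9
Value per part = 81 / 9 = 9
First share = 4 * 9 = 36
Middle share = 1 * 9 = 9
Third share = 4 * 9 = 36

9


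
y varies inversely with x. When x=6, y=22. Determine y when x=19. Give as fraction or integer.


Inverse proportion: y = k/x
Find k: k = 6 * 22 = 132
Compute y at x=19: y = 132/19
y = 132/19

132/19


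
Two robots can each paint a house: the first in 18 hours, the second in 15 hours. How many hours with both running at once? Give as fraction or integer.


Rate of A = 1/18 job per hour
Rate of B = 1/15 job per hour
Combined rate = 1/18 + 1/15
Find common denominator: (15 + 18)/(18*15) = 33/270
Combined rate = 11/90 job per hour
Time together = 1 / (11/90) = 90/11 hours

90/11


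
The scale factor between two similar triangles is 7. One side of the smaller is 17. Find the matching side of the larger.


Similar triangles have proportional sides
Scale factor = 7
Smaller side = 17
Corresponding larger side = 17 * 7
= 119

119


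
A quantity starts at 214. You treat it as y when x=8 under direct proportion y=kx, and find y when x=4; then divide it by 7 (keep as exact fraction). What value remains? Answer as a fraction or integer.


Start with 214.
Step 1: Direct prop: k = (214)/8; new y = k*4 = 214*4/8 = 107
Step 2: Divide by 7: 107 / 7 = 107/7
Final result = 107/7

107/7


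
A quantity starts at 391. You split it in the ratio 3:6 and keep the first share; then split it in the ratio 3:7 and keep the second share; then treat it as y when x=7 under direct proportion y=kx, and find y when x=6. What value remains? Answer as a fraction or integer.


Start with 391.
Step 1: Split 3:6, first share = 391 * 3/9 = 391/3
Step 2: Split 3:7, second share = 391/3 * 7/10 = 2737/30
Step 3: Direct prop: k = (2737/30)/7; new y = k*6 = 2737/30*6/7 = 391/5
Final result = 391/5

391/5


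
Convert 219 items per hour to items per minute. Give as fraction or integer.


Converting from per hour to per minute
Rate = 219 items per hour
Divide by 60: 219/60
= 73/20 items per minute

73/20


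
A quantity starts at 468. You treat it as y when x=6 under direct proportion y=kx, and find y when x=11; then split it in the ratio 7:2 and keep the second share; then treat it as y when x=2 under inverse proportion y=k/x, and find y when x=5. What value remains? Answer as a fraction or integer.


Start with 468.
Step 1: Direct prop: k = (468)/6; new y = k*11 = 468*11/6 = 858
Step 2: Split 7:2, second share = 858 * 2/9 = 572/3
Step 3: Inverse prop: k = (572/3)*2; new y = k/5 = 572/3*2/5 = 1144/15
Final result = 1144/15

1144/15


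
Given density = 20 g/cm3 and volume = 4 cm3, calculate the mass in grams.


Using mass = density * volume
Density = 20 g/cm3
Volume = 4 cm3
Mass = 20 * 4
= 80 g

80


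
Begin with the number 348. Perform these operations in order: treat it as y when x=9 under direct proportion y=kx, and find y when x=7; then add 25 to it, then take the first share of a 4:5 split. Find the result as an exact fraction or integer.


Start with 348.
Step 1: Direct prop: k = (348)/9; new y = k*7 = 348*7/9 = 812/3
Step 2: Add 25: 812/3+25=887/3; split 4:5 first = 887/3*4/9 = 3548/27
Final result = 3548/27

3548/27


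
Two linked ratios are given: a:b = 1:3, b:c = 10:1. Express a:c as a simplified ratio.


Given a:b = 1:3 and b:c = 10:1
Make b consistent. Multiply first ratio by 10: a:b = 10:30
Multiply second ratio by 3: b:c = 30:3
Now b = 30 in both, so a:b:c = 10:30:3
Therefore a:c = 10:3
Simplify by GCD: a:c = 10:3

10:3


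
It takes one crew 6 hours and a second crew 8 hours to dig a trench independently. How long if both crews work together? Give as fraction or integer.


Rate of A = 1/6 job per hour
Rate of B = 1/8 job per hour
Combined rate = 1/6 + 1/8
Find common denominator: (8 + 6)/(6*8) = 14/48
Combined rate = 7/24 job per hour
Time together = 1 / (7/24) = 24/7 hours

24/7


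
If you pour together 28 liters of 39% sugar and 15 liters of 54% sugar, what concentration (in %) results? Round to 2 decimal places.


Solute in mixture 1 = 39% of 28 L = 28*39/100 = 273/25 L
Solute in mixture 2 = 54% of 15 L = 15*54/100 = 81/10 L
Total solute = 273/25 + 81/10 = 951/50 L
Total volume = 28 + 15 = 43 L
Final concentration = 951/50/43 * 100 = 44.23%

44.23


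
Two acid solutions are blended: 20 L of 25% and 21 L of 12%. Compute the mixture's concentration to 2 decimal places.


Solute in mixture 1 = 25% of 20 L = 20*25/100 = 5 L
Solute in mixture 2 = 12% of 21 L = 21*12/100 = 63/25 L
Total solute = 5 + 63/25 = 188/25 L
Total volume = 20 + 21 = 41 L
Final concentration = 188/25/41 * 100 = 18.34%

18.34


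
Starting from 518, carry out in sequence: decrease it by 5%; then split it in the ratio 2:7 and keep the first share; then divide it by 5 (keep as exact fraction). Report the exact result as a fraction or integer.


Start with 518.
Step 1: Decrease by 5%: 518 * 95/100 = 4921/10
Step 2: Split 2:7, first share = 4921/10 * 2/9 = 4921/45
Step 3: Divide by 5: 4921/45 / 5 = 4921/225
Final result = 4921/225

4921/225


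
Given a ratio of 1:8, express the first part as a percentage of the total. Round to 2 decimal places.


Total parts = 1 + 8 = 9
First part fraction = 1/9
Percentage = (1/9) * 100
= 0.111111 * 100
= 11.11%

11.11


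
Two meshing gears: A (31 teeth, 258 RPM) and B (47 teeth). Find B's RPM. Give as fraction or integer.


Gear ratio: teeth_A * RPM_A = teeth_B * RPM_B
31 * 258 = 47 * RPM_B
7998 = 47 * RPM_B
RPM_B = 7998 / 47
RPM_B = 7998/47

7998/47


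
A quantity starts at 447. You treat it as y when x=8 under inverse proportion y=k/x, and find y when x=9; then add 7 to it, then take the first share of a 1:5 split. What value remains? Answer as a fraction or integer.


Start with 447.
Step 1: Inverse prop: k = (447)*8; new y = k/9 = 447*8/9 = 1192/3
Step 2: Add 7: 1192/3+7=1213/3; split 1:5 first = 1213/3*1/6 = 1213/18
Final result = 1213/18

1213/18


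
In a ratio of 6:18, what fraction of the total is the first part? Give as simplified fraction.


Total parts = 6 + 18 = 24
First part fraction = 6/24
Simplify: 6/24 = 1/4

1/4


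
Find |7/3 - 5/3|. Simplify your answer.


Simplify: 7/3 = 7/3 and 5/3 = 5/3
Find common denominator: LCD = 3
Convert: 7/3 and 5/3
Difference = |7 - 5|/3 = 2/3
Simplified = 2/3

2/3


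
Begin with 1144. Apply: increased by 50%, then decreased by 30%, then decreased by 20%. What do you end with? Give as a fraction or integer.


Start: 1144
Step 1: increase by 50% => multiply by 150/100
  1144 * 150/100 = 1716
Step 2: decrease by 30% => multiply by 70/100
  1716 * 70/100 = 6006/5
Step 3: decrease by 20% => multiply by 80/100
  6006/5 * 80/100 = 24024/25
Final value = 24024/25

24024/25


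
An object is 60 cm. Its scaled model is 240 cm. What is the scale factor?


Original length = 60 cm
Scaled length = 240 cm
Scale factor = 240 / 60
= 4

4


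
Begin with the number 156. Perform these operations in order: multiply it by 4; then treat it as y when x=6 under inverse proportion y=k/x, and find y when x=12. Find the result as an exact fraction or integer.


Start with 156.
Step 1: Multiply by 4: 156 * 4 = 624
Step 2: Inverse prop: k = (624)*6; new y = k/12 = 624*6/12 = 312
Final result = 312

312


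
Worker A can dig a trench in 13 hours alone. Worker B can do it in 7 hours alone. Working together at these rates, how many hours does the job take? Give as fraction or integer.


Rate of A = 1/13 job per hour
Rate of B = 1/7 job per hour
Combined rate = 1/13 + 1/7
Find common denominator: (7 + 13)/(13*7) = 20/91
Combined rate = 20/91 job per hour
Time together = 1 / (20/91) = 91/20 hours

91/20


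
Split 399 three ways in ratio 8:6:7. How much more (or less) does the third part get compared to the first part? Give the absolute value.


Total parts = 8 + 6 + 7 = 21
Value per part = 399 / 21 = 19
Shares: 8*19=152, 6*19=114, 7*19=133
Third share = 133, first share = 152
Difference = |133 - 152| = 19

19


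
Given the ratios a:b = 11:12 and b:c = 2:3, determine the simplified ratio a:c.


Given a:b = 11:12 and b:c = 2:3
Make b consistent. Multiply first ratio by 2: a:b = 22:24
Multiply second ratio by 12: b:c = 24:36
Now b = 24 in both, so a:b:c = 22:24:36
Therefore a:c = 22:36
Simplify by GCD: a:c = 11:18

11:18


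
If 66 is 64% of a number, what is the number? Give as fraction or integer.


Given: 66 is 64% of the whole
Set up: 66 = 64/100 * whole
whole = 66 * 100 / 64
whole = 6600 / 64
whole = 825/8

825/8


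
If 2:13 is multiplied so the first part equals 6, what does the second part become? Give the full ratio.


Original ratio: 2:13
First term target: 6
Scale factor = 6 / 2 = 3
Multiply second term: 13 * 3 = 39
Equivalent ratio = 6:39

6:39


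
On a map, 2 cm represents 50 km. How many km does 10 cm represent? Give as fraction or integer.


Map scale: 2 cm = 50 km
Measured distance on map = 10 cm
Set up proportion: 10 * 50 / 2
= 500 / 2
= 250 km

250


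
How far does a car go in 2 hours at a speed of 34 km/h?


Using distance = speed * time
Speed = 34 km/h
Time = 2 hours
Distance = 34 * 2
= 68 km

68


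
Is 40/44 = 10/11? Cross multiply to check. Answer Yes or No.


Cross multiply to check 40/44 = 10/11
Left cross product: 40 * 11 = 440
Right cross product: 44 * 10 = 440
440 = 440
Equal, so proportions match => Yes

Yes


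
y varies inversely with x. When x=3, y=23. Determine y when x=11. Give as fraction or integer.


Inverse proportion: y = k/x
Find k: k = 3 * 23 = 69
Compute y at x=11: y = 69/11
y = 69/11

69/11


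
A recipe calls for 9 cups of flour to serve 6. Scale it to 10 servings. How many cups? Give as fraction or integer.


Original: 9 cups for 6 servings
Target servings = 10
Scaling factor = 10/6
New amount = 9 * 10/6
= 90/6
= 15 cups

15


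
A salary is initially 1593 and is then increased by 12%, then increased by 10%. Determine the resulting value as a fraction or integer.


Start: 1593
Step 1: increase by 12% => multiply by 112/100
  1593 * 112/100 = 44604/25
Step 2: increase by 10% => multiply by 110/100
  44604/25 * 110/100 = 245322/125
Final value = 245322/125

245322/125


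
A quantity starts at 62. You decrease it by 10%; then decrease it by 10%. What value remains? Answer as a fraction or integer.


Start with 62.
Step 1: Decrease by 10%: 62 * 90/100 = 279/5
Step 2: Decrease by 10%: 279/5 * 90/100 = 2511/50
Final result = 2511/50

2511/50


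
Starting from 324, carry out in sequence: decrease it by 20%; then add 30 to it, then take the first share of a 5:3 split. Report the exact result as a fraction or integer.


Start with 324.
Step 1: Decrease by 20%: 324 * 80/100 = 1296/5
Step 2: Add 30: 1296/5+30=1446/5; split 5:3 first = 1446/5*5/8 = 723/4
Final result = 723/4

723/4


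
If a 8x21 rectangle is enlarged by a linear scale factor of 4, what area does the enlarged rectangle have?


Original dimensions: 8 x 21
Enlargement factor = 4
New width = 8 * 4 = 32
New height = 21 * 4 = 84
New area = 32 * 84 = 2688

2688


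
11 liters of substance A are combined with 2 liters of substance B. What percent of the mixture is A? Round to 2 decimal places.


Volume of A = 11 L
Volume of B = 2 L
Total volume = 11 + 2 = 13 L
Percentage of A = (11/13) * 100
= 84.62%

84.62


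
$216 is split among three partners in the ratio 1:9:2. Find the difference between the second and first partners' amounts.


Total parts = 1 + 9 + 2 = 12
Value per part = 216 / 12 = 18
Shares: 1*18=18, 9*18=162, 2*18=36
Second share = 162, first share = 18
Difference = |162 - 18| = 144

144


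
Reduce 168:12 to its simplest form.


Find GCD(168, 12)
GCD = 12
Divide both by 12: 168/12 = 14, 12/12 = 1
Simplified ratio = 14:1

14:1


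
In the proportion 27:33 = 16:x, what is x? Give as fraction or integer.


Setting up: 27/33 = 16/x
Cross multiply: 27 * x = 33 * 16
27x = 528
x = 528/27
x = 176/9

176/9
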